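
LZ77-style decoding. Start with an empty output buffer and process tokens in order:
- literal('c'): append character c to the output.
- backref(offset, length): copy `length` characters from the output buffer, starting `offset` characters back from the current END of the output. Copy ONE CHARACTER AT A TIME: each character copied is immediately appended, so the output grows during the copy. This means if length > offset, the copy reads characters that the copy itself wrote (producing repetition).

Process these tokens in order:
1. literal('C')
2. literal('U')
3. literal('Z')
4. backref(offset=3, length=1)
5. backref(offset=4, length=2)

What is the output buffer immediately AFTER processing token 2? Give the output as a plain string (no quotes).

Answer: CU

Derivation:
Token 1: literal('C'). Output: "C"
Token 2: literal('U'). Output: "CU"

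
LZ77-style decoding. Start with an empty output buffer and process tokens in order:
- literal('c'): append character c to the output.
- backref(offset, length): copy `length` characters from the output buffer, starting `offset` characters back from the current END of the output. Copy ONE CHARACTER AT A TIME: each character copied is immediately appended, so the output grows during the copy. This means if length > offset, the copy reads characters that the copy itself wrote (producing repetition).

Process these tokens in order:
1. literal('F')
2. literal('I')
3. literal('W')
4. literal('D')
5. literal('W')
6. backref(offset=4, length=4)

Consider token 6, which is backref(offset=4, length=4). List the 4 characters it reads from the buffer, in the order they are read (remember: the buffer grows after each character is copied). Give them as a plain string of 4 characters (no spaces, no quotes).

Token 1: literal('F'). Output: "F"
Token 2: literal('I'). Output: "FI"
Token 3: literal('W'). Output: "FIW"
Token 4: literal('D'). Output: "FIWD"
Token 5: literal('W'). Output: "FIWDW"
Token 6: backref(off=4, len=4). Buffer before: "FIWDW" (len 5)
  byte 1: read out[1]='I', append. Buffer now: "FIWDWI"
  byte 2: read out[2]='W', append. Buffer now: "FIWDWIW"
  byte 3: read out[3]='D', append. Buffer now: "FIWDWIWD"
  byte 4: read out[4]='W', append. Buffer now: "FIWDWIWDW"

Answer: IWDW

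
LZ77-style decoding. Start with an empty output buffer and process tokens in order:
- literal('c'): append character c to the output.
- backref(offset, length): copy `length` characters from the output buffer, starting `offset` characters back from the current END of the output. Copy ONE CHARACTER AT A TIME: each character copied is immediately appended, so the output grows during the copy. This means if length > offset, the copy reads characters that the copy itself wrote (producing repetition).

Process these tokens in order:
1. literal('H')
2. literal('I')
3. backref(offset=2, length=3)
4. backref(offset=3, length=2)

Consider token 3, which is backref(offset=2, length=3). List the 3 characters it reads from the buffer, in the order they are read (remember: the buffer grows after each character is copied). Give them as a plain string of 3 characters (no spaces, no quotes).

Answer: HIH

Derivation:
Token 1: literal('H'). Output: "H"
Token 2: literal('I'). Output: "HI"
Token 3: backref(off=2, len=3). Buffer before: "HI" (len 2)
  byte 1: read out[0]='H', append. Buffer now: "HIH"
  byte 2: read out[1]='I', append. Buffer now: "HIHI"
  byte 3: read out[2]='H', append. Buffer now: "HIHIH"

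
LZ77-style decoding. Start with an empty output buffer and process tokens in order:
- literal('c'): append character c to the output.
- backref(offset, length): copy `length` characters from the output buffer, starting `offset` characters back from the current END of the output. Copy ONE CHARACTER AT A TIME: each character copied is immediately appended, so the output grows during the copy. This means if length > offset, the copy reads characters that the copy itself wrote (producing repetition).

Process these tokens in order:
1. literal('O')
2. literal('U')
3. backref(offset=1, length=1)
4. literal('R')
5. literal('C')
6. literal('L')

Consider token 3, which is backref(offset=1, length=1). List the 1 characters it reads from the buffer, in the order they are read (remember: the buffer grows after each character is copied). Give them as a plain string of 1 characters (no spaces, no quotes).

Token 1: literal('O'). Output: "O"
Token 2: literal('U'). Output: "OU"
Token 3: backref(off=1, len=1). Buffer before: "OU" (len 2)
  byte 1: read out[1]='U', append. Buffer now: "OUU"

Answer: U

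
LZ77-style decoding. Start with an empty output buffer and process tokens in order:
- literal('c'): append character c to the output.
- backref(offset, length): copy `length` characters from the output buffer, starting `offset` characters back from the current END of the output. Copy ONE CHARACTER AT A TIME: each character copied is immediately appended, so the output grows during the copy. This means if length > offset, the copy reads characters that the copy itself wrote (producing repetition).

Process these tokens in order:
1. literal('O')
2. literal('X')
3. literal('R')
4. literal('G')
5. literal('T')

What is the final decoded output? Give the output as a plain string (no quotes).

Token 1: literal('O'). Output: "O"
Token 2: literal('X'). Output: "OX"
Token 3: literal('R'). Output: "OXR"
Token 4: literal('G'). Output: "OXRG"
Token 5: literal('T'). Output: "OXRGT"

Answer: OXRGT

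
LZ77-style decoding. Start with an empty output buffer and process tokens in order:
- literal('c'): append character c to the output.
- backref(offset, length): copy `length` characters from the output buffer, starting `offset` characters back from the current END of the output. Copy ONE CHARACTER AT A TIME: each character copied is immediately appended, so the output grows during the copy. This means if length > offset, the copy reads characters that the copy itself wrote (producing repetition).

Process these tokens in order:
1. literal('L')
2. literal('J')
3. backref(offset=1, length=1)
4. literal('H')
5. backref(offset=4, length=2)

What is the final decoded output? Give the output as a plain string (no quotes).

Token 1: literal('L'). Output: "L"
Token 2: literal('J'). Output: "LJ"
Token 3: backref(off=1, len=1). Copied 'J' from pos 1. Output: "LJJ"
Token 4: literal('H'). Output: "LJJH"
Token 5: backref(off=4, len=2). Copied 'LJ' from pos 0. Output: "LJJHLJ"

Answer: LJJHLJ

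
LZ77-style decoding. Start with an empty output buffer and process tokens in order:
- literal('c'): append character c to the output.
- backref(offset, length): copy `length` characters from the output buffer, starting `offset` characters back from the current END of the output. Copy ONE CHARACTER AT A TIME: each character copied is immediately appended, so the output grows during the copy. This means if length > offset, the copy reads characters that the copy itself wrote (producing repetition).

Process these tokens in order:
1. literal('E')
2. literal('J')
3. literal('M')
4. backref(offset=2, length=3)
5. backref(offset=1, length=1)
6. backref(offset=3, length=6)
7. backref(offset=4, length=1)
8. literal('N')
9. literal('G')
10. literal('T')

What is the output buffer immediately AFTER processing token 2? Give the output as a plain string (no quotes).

Token 1: literal('E'). Output: "E"
Token 2: literal('J'). Output: "EJ"

Answer: EJ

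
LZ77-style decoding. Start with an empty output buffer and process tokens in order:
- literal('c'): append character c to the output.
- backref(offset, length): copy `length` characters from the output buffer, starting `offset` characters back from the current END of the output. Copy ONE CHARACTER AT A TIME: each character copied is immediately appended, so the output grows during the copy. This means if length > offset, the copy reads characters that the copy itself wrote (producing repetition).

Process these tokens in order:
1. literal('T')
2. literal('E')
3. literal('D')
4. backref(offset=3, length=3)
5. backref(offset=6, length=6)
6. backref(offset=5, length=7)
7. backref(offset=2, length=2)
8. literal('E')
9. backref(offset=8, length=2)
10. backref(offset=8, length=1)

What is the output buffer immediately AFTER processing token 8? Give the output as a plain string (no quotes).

Token 1: literal('T'). Output: "T"
Token 2: literal('E'). Output: "TE"
Token 3: literal('D'). Output: "TED"
Token 4: backref(off=3, len=3). Copied 'TED' from pos 0. Output: "TEDTED"
Token 5: backref(off=6, len=6). Copied 'TEDTED' from pos 0. Output: "TEDTEDTEDTED"
Token 6: backref(off=5, len=7) (overlapping!). Copied 'EDTEDED' from pos 7. Output: "TEDTEDTEDTEDEDTEDED"
Token 7: backref(off=2, len=2). Copied 'ED' from pos 17. Output: "TEDTEDTEDTEDEDTEDEDED"
Token 8: literal('E'). Output: "TEDTEDTEDTEDEDTEDEDEDE"

Answer: TEDTEDTEDTEDEDTEDEDEDE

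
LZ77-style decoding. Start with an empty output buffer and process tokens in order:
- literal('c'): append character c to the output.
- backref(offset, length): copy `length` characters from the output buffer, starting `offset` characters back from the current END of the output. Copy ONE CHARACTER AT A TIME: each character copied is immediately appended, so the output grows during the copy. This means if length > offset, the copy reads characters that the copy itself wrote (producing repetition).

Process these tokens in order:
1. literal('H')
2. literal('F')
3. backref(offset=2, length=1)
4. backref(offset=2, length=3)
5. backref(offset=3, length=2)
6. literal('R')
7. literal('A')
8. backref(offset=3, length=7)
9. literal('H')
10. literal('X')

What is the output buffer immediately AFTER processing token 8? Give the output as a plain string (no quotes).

Answer: HFHFHFFHRAHRAHRAH

Derivation:
Token 1: literal('H'). Output: "H"
Token 2: literal('F'). Output: "HF"
Token 3: backref(off=2, len=1). Copied 'H' from pos 0. Output: "HFH"
Token 4: backref(off=2, len=3) (overlapping!). Copied 'FHF' from pos 1. Output: "HFHFHF"
Token 5: backref(off=3, len=2). Copied 'FH' from pos 3. Output: "HFHFHFFH"
Token 6: literal('R'). Output: "HFHFHFFHR"
Token 7: literal('A'). Output: "HFHFHFFHRA"
Token 8: backref(off=3, len=7) (overlapping!). Copied 'HRAHRAH' from pos 7. Output: "HFHFHFFHRAHRAHRAH"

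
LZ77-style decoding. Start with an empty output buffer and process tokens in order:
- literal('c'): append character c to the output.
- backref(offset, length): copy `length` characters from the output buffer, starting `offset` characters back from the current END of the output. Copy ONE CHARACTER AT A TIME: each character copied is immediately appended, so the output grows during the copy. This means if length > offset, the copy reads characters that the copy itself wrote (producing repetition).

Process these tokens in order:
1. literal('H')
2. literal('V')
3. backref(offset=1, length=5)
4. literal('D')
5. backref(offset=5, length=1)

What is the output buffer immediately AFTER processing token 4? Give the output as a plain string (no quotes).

Token 1: literal('H'). Output: "H"
Token 2: literal('V'). Output: "HV"
Token 3: backref(off=1, len=5) (overlapping!). Copied 'VVVVV' from pos 1. Output: "HVVVVVV"
Token 4: literal('D'). Output: "HVVVVVVD"

Answer: HVVVVVVD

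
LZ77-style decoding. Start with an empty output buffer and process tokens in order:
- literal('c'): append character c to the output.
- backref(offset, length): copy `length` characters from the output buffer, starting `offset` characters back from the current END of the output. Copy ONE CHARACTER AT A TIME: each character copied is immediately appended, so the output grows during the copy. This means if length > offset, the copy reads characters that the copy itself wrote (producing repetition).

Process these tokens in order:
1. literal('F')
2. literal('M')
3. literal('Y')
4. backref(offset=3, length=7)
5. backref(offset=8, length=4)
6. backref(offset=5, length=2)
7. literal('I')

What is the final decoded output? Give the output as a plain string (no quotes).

Token 1: literal('F'). Output: "F"
Token 2: literal('M'). Output: "FM"
Token 3: literal('Y'). Output: "FMY"
Token 4: backref(off=3, len=7) (overlapping!). Copied 'FMYFMYF' from pos 0. Output: "FMYFMYFMYF"
Token 5: backref(off=8, len=4). Copied 'YFMY' from pos 2. Output: "FMYFMYFMYFYFMY"
Token 6: backref(off=5, len=2). Copied 'FY' from pos 9. Output: "FMYFMYFMYFYFMYFY"
Token 7: literal('I'). Output: "FMYFMYFMYFYFMYFYI"

Answer: FMYFMYFMYFYFMYFYI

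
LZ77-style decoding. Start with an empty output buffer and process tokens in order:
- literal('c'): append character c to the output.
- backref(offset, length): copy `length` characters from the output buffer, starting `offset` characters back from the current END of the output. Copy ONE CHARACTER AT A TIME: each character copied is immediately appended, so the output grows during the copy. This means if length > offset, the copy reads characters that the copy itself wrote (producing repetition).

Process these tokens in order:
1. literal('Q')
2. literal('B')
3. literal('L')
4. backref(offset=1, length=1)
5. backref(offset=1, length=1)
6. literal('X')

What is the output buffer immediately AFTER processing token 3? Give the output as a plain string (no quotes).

Answer: QBL

Derivation:
Token 1: literal('Q'). Output: "Q"
Token 2: literal('B'). Output: "QB"
Token 3: literal('L'). Output: "QBL"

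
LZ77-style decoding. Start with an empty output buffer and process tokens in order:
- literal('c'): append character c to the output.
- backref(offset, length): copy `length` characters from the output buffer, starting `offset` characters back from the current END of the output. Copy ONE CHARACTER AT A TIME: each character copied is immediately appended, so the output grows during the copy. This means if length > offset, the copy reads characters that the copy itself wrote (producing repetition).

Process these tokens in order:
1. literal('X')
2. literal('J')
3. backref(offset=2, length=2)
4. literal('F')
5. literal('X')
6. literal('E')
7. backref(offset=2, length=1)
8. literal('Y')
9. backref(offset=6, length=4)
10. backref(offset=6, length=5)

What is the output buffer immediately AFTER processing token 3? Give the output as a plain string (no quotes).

Answer: XJXJ

Derivation:
Token 1: literal('X'). Output: "X"
Token 2: literal('J'). Output: "XJ"
Token 3: backref(off=2, len=2). Copied 'XJ' from pos 0. Output: "XJXJ"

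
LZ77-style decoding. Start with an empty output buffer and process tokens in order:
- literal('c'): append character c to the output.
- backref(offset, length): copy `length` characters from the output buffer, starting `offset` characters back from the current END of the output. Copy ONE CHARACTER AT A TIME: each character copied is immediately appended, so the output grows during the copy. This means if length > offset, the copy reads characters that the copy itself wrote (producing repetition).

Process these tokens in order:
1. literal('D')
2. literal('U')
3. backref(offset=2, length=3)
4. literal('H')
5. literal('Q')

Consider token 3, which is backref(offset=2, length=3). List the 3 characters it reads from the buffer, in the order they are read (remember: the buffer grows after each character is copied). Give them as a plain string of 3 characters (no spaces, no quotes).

Token 1: literal('D'). Output: "D"
Token 2: literal('U'). Output: "DU"
Token 3: backref(off=2, len=3). Buffer before: "DU" (len 2)
  byte 1: read out[0]='D', append. Buffer now: "DUD"
  byte 2: read out[1]='U', append. Buffer now: "DUDU"
  byte 3: read out[2]='D', append. Buffer now: "DUDUD"

Answer: DUD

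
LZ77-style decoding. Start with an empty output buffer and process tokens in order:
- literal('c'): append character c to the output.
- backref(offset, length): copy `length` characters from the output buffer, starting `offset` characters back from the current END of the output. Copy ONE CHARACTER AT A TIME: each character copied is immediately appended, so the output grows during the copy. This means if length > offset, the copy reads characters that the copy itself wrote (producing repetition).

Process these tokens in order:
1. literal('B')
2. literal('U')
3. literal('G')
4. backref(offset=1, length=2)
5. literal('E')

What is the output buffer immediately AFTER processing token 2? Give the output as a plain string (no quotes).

Token 1: literal('B'). Output: "B"
Token 2: literal('U'). Output: "BU"

Answer: BU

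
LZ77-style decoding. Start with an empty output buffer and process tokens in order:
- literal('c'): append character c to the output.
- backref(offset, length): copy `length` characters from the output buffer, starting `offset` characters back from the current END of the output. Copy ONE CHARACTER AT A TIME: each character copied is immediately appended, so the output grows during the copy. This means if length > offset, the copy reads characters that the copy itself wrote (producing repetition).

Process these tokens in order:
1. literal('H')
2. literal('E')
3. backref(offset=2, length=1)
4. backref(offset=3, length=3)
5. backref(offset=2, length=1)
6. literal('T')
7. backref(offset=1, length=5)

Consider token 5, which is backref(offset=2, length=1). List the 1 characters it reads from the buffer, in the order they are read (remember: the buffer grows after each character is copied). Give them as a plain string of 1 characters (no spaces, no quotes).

Token 1: literal('H'). Output: "H"
Token 2: literal('E'). Output: "HE"
Token 3: backref(off=2, len=1). Copied 'H' from pos 0. Output: "HEH"
Token 4: backref(off=3, len=3). Copied 'HEH' from pos 0. Output: "HEHHEH"
Token 5: backref(off=2, len=1). Buffer before: "HEHHEH" (len 6)
  byte 1: read out[4]='E', append. Buffer now: "HEHHEHE"

Answer: E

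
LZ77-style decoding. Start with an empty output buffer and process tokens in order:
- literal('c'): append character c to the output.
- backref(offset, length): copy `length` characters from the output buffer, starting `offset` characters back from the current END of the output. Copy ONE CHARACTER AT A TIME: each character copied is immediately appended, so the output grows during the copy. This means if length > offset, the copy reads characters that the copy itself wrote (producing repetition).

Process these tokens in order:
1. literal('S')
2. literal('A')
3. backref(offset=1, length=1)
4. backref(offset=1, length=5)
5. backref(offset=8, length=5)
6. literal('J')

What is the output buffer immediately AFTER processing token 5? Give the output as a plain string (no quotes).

Answer: SAAAAAAASAAAA

Derivation:
Token 1: literal('S'). Output: "S"
Token 2: literal('A'). Output: "SA"
Token 3: backref(off=1, len=1). Copied 'A' from pos 1. Output: "SAA"
Token 4: backref(off=1, len=5) (overlapping!). Copied 'AAAAA' from pos 2. Output: "SAAAAAAA"
Token 5: backref(off=8, len=5). Copied 'SAAAA' from pos 0. Output: "SAAAAAAASAAAA"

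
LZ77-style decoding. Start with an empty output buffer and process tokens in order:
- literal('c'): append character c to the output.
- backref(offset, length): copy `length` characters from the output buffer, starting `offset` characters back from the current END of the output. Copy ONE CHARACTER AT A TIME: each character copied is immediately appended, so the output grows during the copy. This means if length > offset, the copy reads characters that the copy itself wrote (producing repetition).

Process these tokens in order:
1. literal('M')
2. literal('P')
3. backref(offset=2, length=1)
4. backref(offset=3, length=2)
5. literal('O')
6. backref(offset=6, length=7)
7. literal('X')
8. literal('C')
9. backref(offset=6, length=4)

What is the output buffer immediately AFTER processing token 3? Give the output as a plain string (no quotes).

Answer: MPM

Derivation:
Token 1: literal('M'). Output: "M"
Token 2: literal('P'). Output: "MP"
Token 3: backref(off=2, len=1). Copied 'M' from pos 0. Output: "MPM"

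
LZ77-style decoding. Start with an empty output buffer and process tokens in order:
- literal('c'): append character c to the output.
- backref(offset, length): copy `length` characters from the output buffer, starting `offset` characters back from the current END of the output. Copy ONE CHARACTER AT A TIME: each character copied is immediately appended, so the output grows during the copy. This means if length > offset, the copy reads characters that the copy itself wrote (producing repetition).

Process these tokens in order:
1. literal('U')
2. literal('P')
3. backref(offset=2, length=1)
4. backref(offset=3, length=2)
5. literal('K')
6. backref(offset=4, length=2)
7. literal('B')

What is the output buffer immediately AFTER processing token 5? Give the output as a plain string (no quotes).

Answer: UPUUPK

Derivation:
Token 1: literal('U'). Output: "U"
Token 2: literal('P'). Output: "UP"
Token 3: backref(off=2, len=1). Copied 'U' from pos 0. Output: "UPU"
Token 4: backref(off=3, len=2). Copied 'UP' from pos 0. Output: "UPUUP"
Token 5: literal('K'). Output: "UPUUPK"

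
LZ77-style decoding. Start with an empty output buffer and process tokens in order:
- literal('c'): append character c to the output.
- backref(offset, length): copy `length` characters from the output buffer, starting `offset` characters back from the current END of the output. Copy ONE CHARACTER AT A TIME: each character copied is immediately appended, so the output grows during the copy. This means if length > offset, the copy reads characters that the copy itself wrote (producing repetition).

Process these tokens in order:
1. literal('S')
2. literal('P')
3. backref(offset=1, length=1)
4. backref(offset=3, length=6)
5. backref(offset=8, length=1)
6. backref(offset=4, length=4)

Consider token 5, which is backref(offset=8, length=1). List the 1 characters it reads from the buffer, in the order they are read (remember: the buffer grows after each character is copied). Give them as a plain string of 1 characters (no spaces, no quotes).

Token 1: literal('S'). Output: "S"
Token 2: literal('P'). Output: "SP"
Token 3: backref(off=1, len=1). Copied 'P' from pos 1. Output: "SPP"
Token 4: backref(off=3, len=6) (overlapping!). Copied 'SPPSPP' from pos 0. Output: "SPPSPPSPP"
Token 5: backref(off=8, len=1). Buffer before: "SPPSPPSPP" (len 9)
  byte 1: read out[1]='P', append. Buffer now: "SPPSPPSPPP"

Answer: P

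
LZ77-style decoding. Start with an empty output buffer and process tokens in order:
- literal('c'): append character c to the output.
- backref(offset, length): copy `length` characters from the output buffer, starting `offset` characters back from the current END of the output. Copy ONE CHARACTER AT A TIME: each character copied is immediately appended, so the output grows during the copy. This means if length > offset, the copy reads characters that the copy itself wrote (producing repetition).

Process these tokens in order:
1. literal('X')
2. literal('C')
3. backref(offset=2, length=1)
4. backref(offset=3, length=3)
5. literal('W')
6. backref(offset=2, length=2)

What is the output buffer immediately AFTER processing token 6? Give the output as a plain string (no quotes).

Token 1: literal('X'). Output: "X"
Token 2: literal('C'). Output: "XC"
Token 3: backref(off=2, len=1). Copied 'X' from pos 0. Output: "XCX"
Token 4: backref(off=3, len=3). Copied 'XCX' from pos 0. Output: "XCXXCX"
Token 5: literal('W'). Output: "XCXXCXW"
Token 6: backref(off=2, len=2). Copied 'XW' from pos 5. Output: "XCXXCXWXW"

Answer: XCXXCXWXW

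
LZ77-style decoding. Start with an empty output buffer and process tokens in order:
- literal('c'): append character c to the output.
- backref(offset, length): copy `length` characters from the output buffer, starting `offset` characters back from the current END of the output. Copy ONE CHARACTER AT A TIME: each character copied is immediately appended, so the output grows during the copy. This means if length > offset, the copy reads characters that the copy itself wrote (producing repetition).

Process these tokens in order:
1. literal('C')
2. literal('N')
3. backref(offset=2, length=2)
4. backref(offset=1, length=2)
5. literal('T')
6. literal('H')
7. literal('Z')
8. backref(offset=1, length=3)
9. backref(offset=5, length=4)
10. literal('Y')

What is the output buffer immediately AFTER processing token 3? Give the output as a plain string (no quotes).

Token 1: literal('C'). Output: "C"
Token 2: literal('N'). Output: "CN"
Token 3: backref(off=2, len=2). Copied 'CN' from pos 0. Output: "CNCN"

Answer: CNCN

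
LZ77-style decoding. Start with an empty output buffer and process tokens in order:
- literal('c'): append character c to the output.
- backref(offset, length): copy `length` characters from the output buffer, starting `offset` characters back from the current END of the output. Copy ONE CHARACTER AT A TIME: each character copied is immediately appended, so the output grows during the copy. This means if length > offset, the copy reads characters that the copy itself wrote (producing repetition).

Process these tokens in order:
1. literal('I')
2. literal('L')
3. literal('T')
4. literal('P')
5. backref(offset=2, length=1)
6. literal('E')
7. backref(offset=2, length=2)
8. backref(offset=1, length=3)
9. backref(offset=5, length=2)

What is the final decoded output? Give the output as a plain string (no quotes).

Answer: ILTPTETEEEETE

Derivation:
Token 1: literal('I'). Output: "I"
Token 2: literal('L'). Output: "IL"
Token 3: literal('T'). Output: "ILT"
Token 4: literal('P'). Output: "ILTP"
Token 5: backref(off=2, len=1). Copied 'T' from pos 2. Output: "ILTPT"
Token 6: literal('E'). Output: "ILTPTE"
Token 7: backref(off=2, len=2). Copied 'TE' from pos 4. Output: "ILTPTETE"
Token 8: backref(off=1, len=3) (overlapping!). Copied 'EEE' from pos 7. Output: "ILTPTETEEEE"
Token 9: backref(off=5, len=2). Copied 'TE' from pos 6. Output: "ILTPTETEEEETE"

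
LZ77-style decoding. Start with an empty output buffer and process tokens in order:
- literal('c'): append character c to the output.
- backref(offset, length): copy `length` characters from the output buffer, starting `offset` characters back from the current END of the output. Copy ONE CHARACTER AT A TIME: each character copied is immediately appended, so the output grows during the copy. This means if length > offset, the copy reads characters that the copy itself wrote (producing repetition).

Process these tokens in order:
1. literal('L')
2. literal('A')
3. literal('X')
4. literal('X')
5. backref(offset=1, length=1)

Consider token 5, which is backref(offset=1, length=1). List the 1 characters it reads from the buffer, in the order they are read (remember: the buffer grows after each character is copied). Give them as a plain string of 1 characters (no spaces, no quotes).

Answer: X

Derivation:
Token 1: literal('L'). Output: "L"
Token 2: literal('A'). Output: "LA"
Token 3: literal('X'). Output: "LAX"
Token 4: literal('X'). Output: "LAXX"
Token 5: backref(off=1, len=1). Buffer before: "LAXX" (len 4)
  byte 1: read out[3]='X', append. Buffer now: "LAXXX"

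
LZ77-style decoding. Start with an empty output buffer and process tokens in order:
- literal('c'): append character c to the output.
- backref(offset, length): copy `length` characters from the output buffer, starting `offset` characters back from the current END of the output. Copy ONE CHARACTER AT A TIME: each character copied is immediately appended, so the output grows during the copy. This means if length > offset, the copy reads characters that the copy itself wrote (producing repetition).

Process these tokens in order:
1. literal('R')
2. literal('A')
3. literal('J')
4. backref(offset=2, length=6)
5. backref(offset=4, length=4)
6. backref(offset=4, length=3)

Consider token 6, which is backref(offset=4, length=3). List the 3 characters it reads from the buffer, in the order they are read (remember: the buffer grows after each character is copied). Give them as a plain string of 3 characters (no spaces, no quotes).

Answer: AJA

Derivation:
Token 1: literal('R'). Output: "R"
Token 2: literal('A'). Output: "RA"
Token 3: literal('J'). Output: "RAJ"
Token 4: backref(off=2, len=6) (overlapping!). Copied 'AJAJAJ' from pos 1. Output: "RAJAJAJAJ"
Token 5: backref(off=4, len=4). Copied 'AJAJ' from pos 5. Output: "RAJAJAJAJAJAJ"
Token 6: backref(off=4, len=3). Buffer before: "RAJAJAJAJAJAJ" (len 13)
  byte 1: read out[9]='A', append. Buffer now: "RAJAJAJAJAJAJA"
  byte 2: read out[10]='J', append. Buffer now: "RAJAJAJAJAJAJAJ"
  byte 3: read out[11]='A', append. Buffer now: "RAJAJAJAJAJAJAJA"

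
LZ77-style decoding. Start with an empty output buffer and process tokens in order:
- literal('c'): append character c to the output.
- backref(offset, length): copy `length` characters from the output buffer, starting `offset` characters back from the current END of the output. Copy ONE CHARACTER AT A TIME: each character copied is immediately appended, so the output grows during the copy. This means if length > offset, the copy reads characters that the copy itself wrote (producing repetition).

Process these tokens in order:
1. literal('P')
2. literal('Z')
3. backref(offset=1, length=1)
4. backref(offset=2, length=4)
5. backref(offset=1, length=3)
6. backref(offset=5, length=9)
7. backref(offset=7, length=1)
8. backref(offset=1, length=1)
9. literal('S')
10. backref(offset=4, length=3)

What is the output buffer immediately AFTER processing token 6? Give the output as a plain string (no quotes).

Answer: PZZZZZZZZZZZZZZZZZZ

Derivation:
Token 1: literal('P'). Output: "P"
Token 2: literal('Z'). Output: "PZ"
Token 3: backref(off=1, len=1). Copied 'Z' from pos 1. Output: "PZZ"
Token 4: backref(off=2, len=4) (overlapping!). Copied 'ZZZZ' from pos 1. Output: "PZZZZZZ"
Token 5: backref(off=1, len=3) (overlapping!). Copied 'ZZZ' from pos 6. Output: "PZZZZZZZZZ"
Token 6: backref(off=5, len=9) (overlapping!). Copied 'ZZZZZZZZZ' from pos 5. Output: "PZZZZZZZZZZZZZZZZZZ"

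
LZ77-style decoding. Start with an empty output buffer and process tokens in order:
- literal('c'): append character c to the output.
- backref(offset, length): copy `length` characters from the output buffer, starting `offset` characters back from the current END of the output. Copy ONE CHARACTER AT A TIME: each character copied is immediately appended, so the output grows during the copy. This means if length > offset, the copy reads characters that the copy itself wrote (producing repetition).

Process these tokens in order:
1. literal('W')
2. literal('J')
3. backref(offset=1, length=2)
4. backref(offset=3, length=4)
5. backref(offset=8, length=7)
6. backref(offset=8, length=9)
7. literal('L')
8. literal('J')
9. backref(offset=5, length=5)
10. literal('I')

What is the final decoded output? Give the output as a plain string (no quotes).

Token 1: literal('W'). Output: "W"
Token 2: literal('J'). Output: "WJ"
Token 3: backref(off=1, len=2) (overlapping!). Copied 'JJ' from pos 1. Output: "WJJJ"
Token 4: backref(off=3, len=4) (overlapping!). Copied 'JJJJ' from pos 1. Output: "WJJJJJJJ"
Token 5: backref(off=8, len=7). Copied 'WJJJJJJ' from pos 0. Output: "WJJJJJJJWJJJJJJ"
Token 6: backref(off=8, len=9) (overlapping!). Copied 'JWJJJJJJJ' from pos 7. Output: "WJJJJJJJWJJJJJJJWJJJJJJJ"
Token 7: literal('L'). Output: "WJJJJJJJWJJJJJJJWJJJJJJJL"
Token 8: literal('J'). Output: "WJJJJJJJWJJJJJJJWJJJJJJJLJ"
Token 9: backref(off=5, len=5). Copied 'JJJLJ' from pos 21. Output: "WJJJJJJJWJJJJJJJWJJJJJJJLJJJJLJ"
Token 10: literal('I'). Output: "WJJJJJJJWJJJJJJJWJJJJJJJLJJJJLJI"

Answer: WJJJJJJJWJJJJJJJWJJJJJJJLJJJJLJI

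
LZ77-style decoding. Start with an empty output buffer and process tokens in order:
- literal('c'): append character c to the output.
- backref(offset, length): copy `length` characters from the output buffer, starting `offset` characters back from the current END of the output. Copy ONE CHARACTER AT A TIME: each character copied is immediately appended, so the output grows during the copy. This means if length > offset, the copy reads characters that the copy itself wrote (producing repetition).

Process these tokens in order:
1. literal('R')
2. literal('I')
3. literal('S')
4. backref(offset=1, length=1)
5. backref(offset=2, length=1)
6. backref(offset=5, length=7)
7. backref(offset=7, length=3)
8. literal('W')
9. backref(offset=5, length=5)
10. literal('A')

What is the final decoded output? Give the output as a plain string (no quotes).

Token 1: literal('R'). Output: "R"
Token 2: literal('I'). Output: "RI"
Token 3: literal('S'). Output: "RIS"
Token 4: backref(off=1, len=1). Copied 'S' from pos 2. Output: "RISS"
Token 5: backref(off=2, len=1). Copied 'S' from pos 2. Output: "RISSS"
Token 6: backref(off=5, len=7) (overlapping!). Copied 'RISSSRI' from pos 0. Output: "RISSSRISSSRI"
Token 7: backref(off=7, len=3). Copied 'RIS' from pos 5. Output: "RISSSRISSSRIRIS"
Token 8: literal('W'). Output: "RISSSRISSSRIRISW"
Token 9: backref(off=5, len=5). Copied 'IRISW' from pos 11. Output: "RISSSRISSSRIRISWIRISW"
Token 10: literal('A'). Output: "RISSSRISSSRIRISWIRISWA"

Answer: RISSSRISSSRIRISWIRISWA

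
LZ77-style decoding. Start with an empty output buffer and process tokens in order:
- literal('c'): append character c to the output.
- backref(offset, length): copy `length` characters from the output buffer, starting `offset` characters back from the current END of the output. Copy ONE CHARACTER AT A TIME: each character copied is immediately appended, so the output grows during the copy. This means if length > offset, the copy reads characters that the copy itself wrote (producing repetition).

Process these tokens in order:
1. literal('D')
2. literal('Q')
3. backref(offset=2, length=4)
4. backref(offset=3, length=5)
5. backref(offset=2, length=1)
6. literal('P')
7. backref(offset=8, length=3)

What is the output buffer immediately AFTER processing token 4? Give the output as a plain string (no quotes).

Answer: DQDQDQQDQQD

Derivation:
Token 1: literal('D'). Output: "D"
Token 2: literal('Q'). Output: "DQ"
Token 3: backref(off=2, len=4) (overlapping!). Copied 'DQDQ' from pos 0. Output: "DQDQDQ"
Token 4: backref(off=3, len=5) (overlapping!). Copied 'QDQQD' from pos 3. Output: "DQDQDQQDQQD"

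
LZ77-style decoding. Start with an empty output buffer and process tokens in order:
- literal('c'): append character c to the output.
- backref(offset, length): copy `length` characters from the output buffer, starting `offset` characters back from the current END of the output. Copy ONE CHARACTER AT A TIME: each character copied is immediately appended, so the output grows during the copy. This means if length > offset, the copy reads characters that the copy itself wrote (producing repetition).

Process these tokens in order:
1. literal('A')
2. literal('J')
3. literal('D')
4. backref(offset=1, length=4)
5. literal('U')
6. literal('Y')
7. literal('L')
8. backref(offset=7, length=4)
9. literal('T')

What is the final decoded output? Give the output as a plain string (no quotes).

Token 1: literal('A'). Output: "A"
Token 2: literal('J'). Output: "AJ"
Token 3: literal('D'). Output: "AJD"
Token 4: backref(off=1, len=4) (overlapping!). Copied 'DDDD' from pos 2. Output: "AJDDDDD"
Token 5: literal('U'). Output: "AJDDDDDU"
Token 6: literal('Y'). Output: "AJDDDDDUY"
Token 7: literal('L'). Output: "AJDDDDDUYL"
Token 8: backref(off=7, len=4). Copied 'DDDD' from pos 3. Output: "AJDDDDDUYLDDDD"
Token 9: literal('T'). Output: "AJDDDDDUYLDDDDT"

Answer: AJDDDDDUYLDDDDT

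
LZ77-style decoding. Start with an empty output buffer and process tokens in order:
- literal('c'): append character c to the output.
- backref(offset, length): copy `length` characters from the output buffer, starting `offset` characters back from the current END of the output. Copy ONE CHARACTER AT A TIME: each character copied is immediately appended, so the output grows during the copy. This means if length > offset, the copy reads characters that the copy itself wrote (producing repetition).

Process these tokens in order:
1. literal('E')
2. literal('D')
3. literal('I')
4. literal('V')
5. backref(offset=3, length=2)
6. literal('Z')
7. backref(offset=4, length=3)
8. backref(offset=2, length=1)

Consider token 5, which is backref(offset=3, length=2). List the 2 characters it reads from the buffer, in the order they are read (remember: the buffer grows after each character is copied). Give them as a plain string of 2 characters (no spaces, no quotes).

Answer: DI

Derivation:
Token 1: literal('E'). Output: "E"
Token 2: literal('D'). Output: "ED"
Token 3: literal('I'). Output: "EDI"
Token 4: literal('V'). Output: "EDIV"
Token 5: backref(off=3, len=2). Buffer before: "EDIV" (len 4)
  byte 1: read out[1]='D', append. Buffer now: "EDIVD"
  byte 2: read out[2]='I', append. Buffer now: "EDIVDI"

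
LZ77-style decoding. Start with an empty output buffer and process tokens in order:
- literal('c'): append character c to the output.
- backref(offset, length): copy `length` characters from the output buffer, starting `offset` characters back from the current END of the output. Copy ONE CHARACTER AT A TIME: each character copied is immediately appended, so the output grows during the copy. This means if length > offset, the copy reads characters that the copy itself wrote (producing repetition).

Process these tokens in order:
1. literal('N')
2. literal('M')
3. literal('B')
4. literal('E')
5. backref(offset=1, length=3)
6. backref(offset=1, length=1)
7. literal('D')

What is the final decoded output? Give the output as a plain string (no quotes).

Answer: NMBEEEEED

Derivation:
Token 1: literal('N'). Output: "N"
Token 2: literal('M'). Output: "NM"
Token 3: literal('B'). Output: "NMB"
Token 4: literal('E'). Output: "NMBE"
Token 5: backref(off=1, len=3) (overlapping!). Copied 'EEE' from pos 3. Output: "NMBEEEE"
Token 6: backref(off=1, len=1). Copied 'E' from pos 6. Output: "NMBEEEEE"
Token 7: literal('D'). Output: "NMBEEEEED"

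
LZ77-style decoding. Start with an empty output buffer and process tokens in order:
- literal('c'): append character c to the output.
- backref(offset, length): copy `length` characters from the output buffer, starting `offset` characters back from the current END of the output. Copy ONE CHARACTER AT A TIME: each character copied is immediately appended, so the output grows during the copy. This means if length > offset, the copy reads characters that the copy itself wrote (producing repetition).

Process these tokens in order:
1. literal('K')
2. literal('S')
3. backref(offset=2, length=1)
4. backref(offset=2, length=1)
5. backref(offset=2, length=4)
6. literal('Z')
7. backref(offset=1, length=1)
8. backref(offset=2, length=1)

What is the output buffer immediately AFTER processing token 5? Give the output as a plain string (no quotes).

Token 1: literal('K'). Output: "K"
Token 2: literal('S'). Output: "KS"
Token 3: backref(off=2, len=1). Copied 'K' from pos 0. Output: "KSK"
Token 4: backref(off=2, len=1). Copied 'S' from pos 1. Output: "KSKS"
Token 5: backref(off=2, len=4) (overlapping!). Copied 'KSKS' from pos 2. Output: "KSKSKSKS"

Answer: KSKSKSKS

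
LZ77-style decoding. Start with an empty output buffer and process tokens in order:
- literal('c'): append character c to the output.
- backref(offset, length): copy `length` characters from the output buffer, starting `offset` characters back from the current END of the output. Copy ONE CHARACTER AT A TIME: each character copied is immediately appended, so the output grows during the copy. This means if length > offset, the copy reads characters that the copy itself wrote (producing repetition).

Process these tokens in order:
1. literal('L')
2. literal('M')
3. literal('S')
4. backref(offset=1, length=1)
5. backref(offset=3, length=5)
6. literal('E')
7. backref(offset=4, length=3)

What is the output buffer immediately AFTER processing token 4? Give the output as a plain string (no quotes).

Answer: LMSS

Derivation:
Token 1: literal('L'). Output: "L"
Token 2: literal('M'). Output: "LM"
Token 3: literal('S'). Output: "LMS"
Token 4: backref(off=1, len=1). Copied 'S' from pos 2. Output: "LMSS"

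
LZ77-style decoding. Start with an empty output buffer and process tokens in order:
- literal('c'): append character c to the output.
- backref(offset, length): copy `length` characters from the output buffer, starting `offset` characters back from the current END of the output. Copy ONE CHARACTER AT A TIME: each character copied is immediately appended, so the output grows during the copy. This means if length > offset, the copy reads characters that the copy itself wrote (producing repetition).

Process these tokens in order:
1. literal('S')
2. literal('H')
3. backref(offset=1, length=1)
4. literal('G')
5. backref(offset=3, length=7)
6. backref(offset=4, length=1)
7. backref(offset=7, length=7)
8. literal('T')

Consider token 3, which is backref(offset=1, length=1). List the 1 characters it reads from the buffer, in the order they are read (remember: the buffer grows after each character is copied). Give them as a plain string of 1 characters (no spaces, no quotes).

Answer: H

Derivation:
Token 1: literal('S'). Output: "S"
Token 2: literal('H'). Output: "SH"
Token 3: backref(off=1, len=1). Buffer before: "SH" (len 2)
  byte 1: read out[1]='H', append. Buffer now: "SHH"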